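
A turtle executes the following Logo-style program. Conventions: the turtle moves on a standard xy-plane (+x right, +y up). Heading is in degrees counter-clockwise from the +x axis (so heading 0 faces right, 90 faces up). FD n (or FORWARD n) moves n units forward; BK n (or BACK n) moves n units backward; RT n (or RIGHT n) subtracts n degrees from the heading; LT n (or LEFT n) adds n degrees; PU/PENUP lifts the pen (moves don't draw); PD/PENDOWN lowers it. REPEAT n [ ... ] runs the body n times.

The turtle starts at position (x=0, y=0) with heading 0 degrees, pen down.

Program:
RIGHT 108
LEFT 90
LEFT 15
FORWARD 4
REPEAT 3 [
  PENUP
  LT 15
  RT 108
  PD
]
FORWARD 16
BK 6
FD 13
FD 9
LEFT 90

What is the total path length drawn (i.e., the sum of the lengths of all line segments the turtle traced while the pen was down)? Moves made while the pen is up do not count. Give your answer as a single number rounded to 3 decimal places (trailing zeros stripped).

Executing turtle program step by step:
Start: pos=(0,0), heading=0, pen down
RT 108: heading 0 -> 252
LT 90: heading 252 -> 342
LT 15: heading 342 -> 357
FD 4: (0,0) -> (3.995,-0.209) [heading=357, draw]
REPEAT 3 [
  -- iteration 1/3 --
  PU: pen up
  LT 15: heading 357 -> 12
  RT 108: heading 12 -> 264
  PD: pen down
  -- iteration 2/3 --
  PU: pen up
  LT 15: heading 264 -> 279
  RT 108: heading 279 -> 171
  PD: pen down
  -- iteration 3/3 --
  PU: pen up
  LT 15: heading 171 -> 186
  RT 108: heading 186 -> 78
  PD: pen down
]
FD 16: (3.995,-0.209) -> (7.321,15.441) [heading=78, draw]
BK 6: (7.321,15.441) -> (6.074,9.572) [heading=78, draw]
FD 13: (6.074,9.572) -> (8.776,22.288) [heading=78, draw]
FD 9: (8.776,22.288) -> (10.648,31.091) [heading=78, draw]
LT 90: heading 78 -> 168
Final: pos=(10.648,31.091), heading=168, 5 segment(s) drawn

Segment lengths:
  seg 1: (0,0) -> (3.995,-0.209), length = 4
  seg 2: (3.995,-0.209) -> (7.321,15.441), length = 16
  seg 3: (7.321,15.441) -> (6.074,9.572), length = 6
  seg 4: (6.074,9.572) -> (8.776,22.288), length = 13
  seg 5: (8.776,22.288) -> (10.648,31.091), length = 9
Total = 48

Answer: 48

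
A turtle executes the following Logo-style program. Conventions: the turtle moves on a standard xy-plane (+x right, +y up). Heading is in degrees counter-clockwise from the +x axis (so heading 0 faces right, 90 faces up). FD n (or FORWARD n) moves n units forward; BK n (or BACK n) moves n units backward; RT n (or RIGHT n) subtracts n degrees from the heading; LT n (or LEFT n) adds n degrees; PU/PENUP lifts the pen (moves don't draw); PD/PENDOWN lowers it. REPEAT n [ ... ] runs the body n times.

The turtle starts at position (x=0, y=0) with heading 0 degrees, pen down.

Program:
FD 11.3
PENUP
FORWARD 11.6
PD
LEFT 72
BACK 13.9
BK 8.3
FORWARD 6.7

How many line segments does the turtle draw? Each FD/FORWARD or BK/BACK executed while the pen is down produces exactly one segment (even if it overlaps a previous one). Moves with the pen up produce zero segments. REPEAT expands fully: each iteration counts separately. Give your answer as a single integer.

Answer: 4

Derivation:
Executing turtle program step by step:
Start: pos=(0,0), heading=0, pen down
FD 11.3: (0,0) -> (11.3,0) [heading=0, draw]
PU: pen up
FD 11.6: (11.3,0) -> (22.9,0) [heading=0, move]
PD: pen down
LT 72: heading 0 -> 72
BK 13.9: (22.9,0) -> (18.605,-13.22) [heading=72, draw]
BK 8.3: (18.605,-13.22) -> (16.04,-21.113) [heading=72, draw]
FD 6.7: (16.04,-21.113) -> (18.11,-14.741) [heading=72, draw]
Final: pos=(18.11,-14.741), heading=72, 4 segment(s) drawn
Segments drawn: 4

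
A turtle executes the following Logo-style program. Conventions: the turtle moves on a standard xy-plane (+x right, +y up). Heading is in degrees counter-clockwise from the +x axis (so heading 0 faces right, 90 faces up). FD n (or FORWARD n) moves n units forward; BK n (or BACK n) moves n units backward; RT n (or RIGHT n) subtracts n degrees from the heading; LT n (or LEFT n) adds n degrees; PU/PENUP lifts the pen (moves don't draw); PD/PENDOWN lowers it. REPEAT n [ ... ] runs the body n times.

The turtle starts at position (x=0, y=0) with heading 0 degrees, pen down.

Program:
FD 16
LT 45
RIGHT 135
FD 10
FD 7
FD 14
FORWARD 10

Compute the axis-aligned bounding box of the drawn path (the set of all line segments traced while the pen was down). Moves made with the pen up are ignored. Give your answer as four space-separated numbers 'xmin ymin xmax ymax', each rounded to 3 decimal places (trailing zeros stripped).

Answer: 0 -41 16 0

Derivation:
Executing turtle program step by step:
Start: pos=(0,0), heading=0, pen down
FD 16: (0,0) -> (16,0) [heading=0, draw]
LT 45: heading 0 -> 45
RT 135: heading 45 -> 270
FD 10: (16,0) -> (16,-10) [heading=270, draw]
FD 7: (16,-10) -> (16,-17) [heading=270, draw]
FD 14: (16,-17) -> (16,-31) [heading=270, draw]
FD 10: (16,-31) -> (16,-41) [heading=270, draw]
Final: pos=(16,-41), heading=270, 5 segment(s) drawn

Segment endpoints: x in {0, 16}, y in {-41, -31, -17, -10, 0}
xmin=0, ymin=-41, xmax=16, ymax=0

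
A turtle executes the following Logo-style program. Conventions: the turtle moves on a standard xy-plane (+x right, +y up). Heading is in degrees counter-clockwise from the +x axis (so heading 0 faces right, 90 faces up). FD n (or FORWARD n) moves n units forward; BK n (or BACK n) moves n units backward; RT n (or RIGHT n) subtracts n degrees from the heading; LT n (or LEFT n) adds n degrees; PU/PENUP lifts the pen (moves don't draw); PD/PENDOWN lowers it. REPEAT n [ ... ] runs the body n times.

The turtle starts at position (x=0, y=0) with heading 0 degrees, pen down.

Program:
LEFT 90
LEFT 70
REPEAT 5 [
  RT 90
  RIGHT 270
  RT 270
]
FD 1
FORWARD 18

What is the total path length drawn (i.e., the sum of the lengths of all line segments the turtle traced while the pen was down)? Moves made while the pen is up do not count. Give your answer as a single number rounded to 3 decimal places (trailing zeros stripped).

Executing turtle program step by step:
Start: pos=(0,0), heading=0, pen down
LT 90: heading 0 -> 90
LT 70: heading 90 -> 160
REPEAT 5 [
  -- iteration 1/5 --
  RT 90: heading 160 -> 70
  RT 270: heading 70 -> 160
  RT 270: heading 160 -> 250
  -- iteration 2/5 --
  RT 90: heading 250 -> 160
  RT 270: heading 160 -> 250
  RT 270: heading 250 -> 340
  -- iteration 3/5 --
  RT 90: heading 340 -> 250
  RT 270: heading 250 -> 340
  RT 270: heading 340 -> 70
  -- iteration 4/5 --
  RT 90: heading 70 -> 340
  RT 270: heading 340 -> 70
  RT 270: heading 70 -> 160
  -- iteration 5/5 --
  RT 90: heading 160 -> 70
  RT 270: heading 70 -> 160
  RT 270: heading 160 -> 250
]
FD 1: (0,0) -> (-0.342,-0.94) [heading=250, draw]
FD 18: (-0.342,-0.94) -> (-6.498,-17.854) [heading=250, draw]
Final: pos=(-6.498,-17.854), heading=250, 2 segment(s) drawn

Segment lengths:
  seg 1: (0,0) -> (-0.342,-0.94), length = 1
  seg 2: (-0.342,-0.94) -> (-6.498,-17.854), length = 18
Total = 19

Answer: 19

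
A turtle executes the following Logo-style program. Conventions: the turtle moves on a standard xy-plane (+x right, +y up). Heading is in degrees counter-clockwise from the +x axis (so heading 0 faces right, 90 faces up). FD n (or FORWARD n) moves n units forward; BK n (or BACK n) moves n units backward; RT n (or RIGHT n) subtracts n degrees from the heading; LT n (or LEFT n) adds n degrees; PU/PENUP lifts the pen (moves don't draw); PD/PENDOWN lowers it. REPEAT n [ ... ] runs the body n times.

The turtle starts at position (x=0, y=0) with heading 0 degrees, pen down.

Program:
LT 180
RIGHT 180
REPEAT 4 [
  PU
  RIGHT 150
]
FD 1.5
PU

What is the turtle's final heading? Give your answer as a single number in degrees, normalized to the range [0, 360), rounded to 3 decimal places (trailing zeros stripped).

Executing turtle program step by step:
Start: pos=(0,0), heading=0, pen down
LT 180: heading 0 -> 180
RT 180: heading 180 -> 0
REPEAT 4 [
  -- iteration 1/4 --
  PU: pen up
  RT 150: heading 0 -> 210
  -- iteration 2/4 --
  PU: pen up
  RT 150: heading 210 -> 60
  -- iteration 3/4 --
  PU: pen up
  RT 150: heading 60 -> 270
  -- iteration 4/4 --
  PU: pen up
  RT 150: heading 270 -> 120
]
FD 1.5: (0,0) -> (-0.75,1.299) [heading=120, move]
PU: pen up
Final: pos=(-0.75,1.299), heading=120, 0 segment(s) drawn

Answer: 120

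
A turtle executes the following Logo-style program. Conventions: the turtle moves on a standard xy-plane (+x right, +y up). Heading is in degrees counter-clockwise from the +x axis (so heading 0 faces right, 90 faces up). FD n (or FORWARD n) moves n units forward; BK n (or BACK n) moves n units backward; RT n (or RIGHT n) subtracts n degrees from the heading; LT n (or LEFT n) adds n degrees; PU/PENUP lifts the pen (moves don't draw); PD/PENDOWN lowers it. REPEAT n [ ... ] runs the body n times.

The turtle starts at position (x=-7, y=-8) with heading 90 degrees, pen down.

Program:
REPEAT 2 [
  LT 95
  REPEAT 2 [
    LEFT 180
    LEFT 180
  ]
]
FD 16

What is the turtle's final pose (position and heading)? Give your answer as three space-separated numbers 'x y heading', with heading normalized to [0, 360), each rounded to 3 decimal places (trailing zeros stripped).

Executing turtle program step by step:
Start: pos=(-7,-8), heading=90, pen down
REPEAT 2 [
  -- iteration 1/2 --
  LT 95: heading 90 -> 185
  REPEAT 2 [
    -- iteration 1/2 --
    LT 180: heading 185 -> 5
    LT 180: heading 5 -> 185
    -- iteration 2/2 --
    LT 180: heading 185 -> 5
    LT 180: heading 5 -> 185
  ]
  -- iteration 2/2 --
  LT 95: heading 185 -> 280
  REPEAT 2 [
    -- iteration 1/2 --
    LT 180: heading 280 -> 100
    LT 180: heading 100 -> 280
    -- iteration 2/2 --
    LT 180: heading 280 -> 100
    LT 180: heading 100 -> 280
  ]
]
FD 16: (-7,-8) -> (-4.222,-23.757) [heading=280, draw]
Final: pos=(-4.222,-23.757), heading=280, 1 segment(s) drawn

Answer: -4.222 -23.757 280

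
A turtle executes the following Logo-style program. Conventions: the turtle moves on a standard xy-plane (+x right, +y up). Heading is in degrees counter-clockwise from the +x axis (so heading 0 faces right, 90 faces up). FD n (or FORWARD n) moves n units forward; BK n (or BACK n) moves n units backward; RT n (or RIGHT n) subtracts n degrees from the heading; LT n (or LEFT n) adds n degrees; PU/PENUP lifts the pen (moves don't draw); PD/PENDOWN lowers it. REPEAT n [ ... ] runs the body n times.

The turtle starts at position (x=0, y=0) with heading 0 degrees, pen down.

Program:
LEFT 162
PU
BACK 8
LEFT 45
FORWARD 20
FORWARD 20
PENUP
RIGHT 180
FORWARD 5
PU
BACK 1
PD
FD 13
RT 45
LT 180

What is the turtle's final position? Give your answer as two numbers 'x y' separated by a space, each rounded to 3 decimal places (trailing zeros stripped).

Answer: -12.885 -12.914

Derivation:
Executing turtle program step by step:
Start: pos=(0,0), heading=0, pen down
LT 162: heading 0 -> 162
PU: pen up
BK 8: (0,0) -> (7.608,-2.472) [heading=162, move]
LT 45: heading 162 -> 207
FD 20: (7.608,-2.472) -> (-10.212,-11.552) [heading=207, move]
FD 20: (-10.212,-11.552) -> (-28.032,-20.632) [heading=207, move]
PU: pen up
RT 180: heading 207 -> 27
FD 5: (-28.032,-20.632) -> (-23.577,-18.362) [heading=27, move]
PU: pen up
BK 1: (-23.577,-18.362) -> (-24.468,-18.816) [heading=27, move]
PD: pen down
FD 13: (-24.468,-18.816) -> (-12.885,-12.914) [heading=27, draw]
RT 45: heading 27 -> 342
LT 180: heading 342 -> 162
Final: pos=(-12.885,-12.914), heading=162, 1 segment(s) drawn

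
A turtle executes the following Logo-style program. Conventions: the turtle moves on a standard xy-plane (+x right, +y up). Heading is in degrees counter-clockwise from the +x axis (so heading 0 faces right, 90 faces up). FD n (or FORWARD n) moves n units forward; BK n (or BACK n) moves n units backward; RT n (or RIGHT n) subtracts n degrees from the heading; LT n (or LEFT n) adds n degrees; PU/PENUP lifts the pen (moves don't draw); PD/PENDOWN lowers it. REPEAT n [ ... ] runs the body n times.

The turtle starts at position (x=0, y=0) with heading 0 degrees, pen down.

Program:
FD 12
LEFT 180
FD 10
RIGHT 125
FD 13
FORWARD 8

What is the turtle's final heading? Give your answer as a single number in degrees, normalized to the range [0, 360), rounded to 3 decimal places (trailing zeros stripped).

Answer: 55

Derivation:
Executing turtle program step by step:
Start: pos=(0,0), heading=0, pen down
FD 12: (0,0) -> (12,0) [heading=0, draw]
LT 180: heading 0 -> 180
FD 10: (12,0) -> (2,0) [heading=180, draw]
RT 125: heading 180 -> 55
FD 13: (2,0) -> (9.456,10.649) [heading=55, draw]
FD 8: (9.456,10.649) -> (14.045,17.202) [heading=55, draw]
Final: pos=(14.045,17.202), heading=55, 4 segment(s) drawn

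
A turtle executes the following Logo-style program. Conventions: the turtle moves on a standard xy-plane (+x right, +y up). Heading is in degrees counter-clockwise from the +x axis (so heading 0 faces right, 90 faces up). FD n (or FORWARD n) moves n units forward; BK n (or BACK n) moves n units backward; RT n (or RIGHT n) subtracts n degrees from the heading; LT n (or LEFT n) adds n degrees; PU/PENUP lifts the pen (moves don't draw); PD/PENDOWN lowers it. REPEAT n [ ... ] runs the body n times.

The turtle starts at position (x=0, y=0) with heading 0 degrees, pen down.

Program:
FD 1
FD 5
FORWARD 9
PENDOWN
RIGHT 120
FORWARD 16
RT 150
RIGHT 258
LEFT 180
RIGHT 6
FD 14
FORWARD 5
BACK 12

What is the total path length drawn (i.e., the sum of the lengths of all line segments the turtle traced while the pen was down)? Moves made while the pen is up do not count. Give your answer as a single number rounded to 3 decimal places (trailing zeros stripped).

Answer: 62

Derivation:
Executing turtle program step by step:
Start: pos=(0,0), heading=0, pen down
FD 1: (0,0) -> (1,0) [heading=0, draw]
FD 5: (1,0) -> (6,0) [heading=0, draw]
FD 9: (6,0) -> (15,0) [heading=0, draw]
PD: pen down
RT 120: heading 0 -> 240
FD 16: (15,0) -> (7,-13.856) [heading=240, draw]
RT 150: heading 240 -> 90
RT 258: heading 90 -> 192
LT 180: heading 192 -> 12
RT 6: heading 12 -> 6
FD 14: (7,-13.856) -> (20.923,-12.393) [heading=6, draw]
FD 5: (20.923,-12.393) -> (25.896,-11.87) [heading=6, draw]
BK 12: (25.896,-11.87) -> (13.962,-13.125) [heading=6, draw]
Final: pos=(13.962,-13.125), heading=6, 7 segment(s) drawn

Segment lengths:
  seg 1: (0,0) -> (1,0), length = 1
  seg 2: (1,0) -> (6,0), length = 5
  seg 3: (6,0) -> (15,0), length = 9
  seg 4: (15,0) -> (7,-13.856), length = 16
  seg 5: (7,-13.856) -> (20.923,-12.393), length = 14
  seg 6: (20.923,-12.393) -> (25.896,-11.87), length = 5
  seg 7: (25.896,-11.87) -> (13.962,-13.125), length = 12
Total = 62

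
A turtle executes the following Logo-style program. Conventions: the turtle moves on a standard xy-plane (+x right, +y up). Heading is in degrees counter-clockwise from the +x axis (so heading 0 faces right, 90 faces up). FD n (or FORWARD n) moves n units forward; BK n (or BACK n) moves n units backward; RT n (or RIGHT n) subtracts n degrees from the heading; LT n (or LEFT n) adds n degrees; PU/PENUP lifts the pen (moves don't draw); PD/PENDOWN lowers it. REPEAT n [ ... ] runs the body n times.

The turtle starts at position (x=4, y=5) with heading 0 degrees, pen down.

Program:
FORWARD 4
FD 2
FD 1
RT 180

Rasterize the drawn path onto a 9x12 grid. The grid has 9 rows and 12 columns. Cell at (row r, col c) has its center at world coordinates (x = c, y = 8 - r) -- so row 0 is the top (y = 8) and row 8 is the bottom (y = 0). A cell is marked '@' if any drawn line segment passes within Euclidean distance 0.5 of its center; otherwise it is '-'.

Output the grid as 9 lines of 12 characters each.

Answer: ------------
------------
------------
----@@@@@@@@
------------
------------
------------
------------
------------

Derivation:
Segment 0: (4,5) -> (8,5)
Segment 1: (8,5) -> (10,5)
Segment 2: (10,5) -> (11,5)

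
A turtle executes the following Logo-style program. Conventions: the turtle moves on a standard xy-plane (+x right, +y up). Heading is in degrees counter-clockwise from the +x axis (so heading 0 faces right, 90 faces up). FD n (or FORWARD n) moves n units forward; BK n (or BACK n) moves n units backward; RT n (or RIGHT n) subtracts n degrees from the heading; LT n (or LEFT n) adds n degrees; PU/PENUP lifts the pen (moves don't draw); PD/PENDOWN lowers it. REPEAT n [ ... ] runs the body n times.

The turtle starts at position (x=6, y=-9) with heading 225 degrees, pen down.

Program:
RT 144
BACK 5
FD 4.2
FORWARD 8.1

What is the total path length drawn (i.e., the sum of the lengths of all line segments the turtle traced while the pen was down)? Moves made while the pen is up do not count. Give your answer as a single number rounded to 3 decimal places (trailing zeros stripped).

Executing turtle program step by step:
Start: pos=(6,-9), heading=225, pen down
RT 144: heading 225 -> 81
BK 5: (6,-9) -> (5.218,-13.938) [heading=81, draw]
FD 4.2: (5.218,-13.938) -> (5.875,-9.79) [heading=81, draw]
FD 8.1: (5.875,-9.79) -> (7.142,-1.79) [heading=81, draw]
Final: pos=(7.142,-1.79), heading=81, 3 segment(s) drawn

Segment lengths:
  seg 1: (6,-9) -> (5.218,-13.938), length = 5
  seg 2: (5.218,-13.938) -> (5.875,-9.79), length = 4.2
  seg 3: (5.875,-9.79) -> (7.142,-1.79), length = 8.1
Total = 17.3

Answer: 17.3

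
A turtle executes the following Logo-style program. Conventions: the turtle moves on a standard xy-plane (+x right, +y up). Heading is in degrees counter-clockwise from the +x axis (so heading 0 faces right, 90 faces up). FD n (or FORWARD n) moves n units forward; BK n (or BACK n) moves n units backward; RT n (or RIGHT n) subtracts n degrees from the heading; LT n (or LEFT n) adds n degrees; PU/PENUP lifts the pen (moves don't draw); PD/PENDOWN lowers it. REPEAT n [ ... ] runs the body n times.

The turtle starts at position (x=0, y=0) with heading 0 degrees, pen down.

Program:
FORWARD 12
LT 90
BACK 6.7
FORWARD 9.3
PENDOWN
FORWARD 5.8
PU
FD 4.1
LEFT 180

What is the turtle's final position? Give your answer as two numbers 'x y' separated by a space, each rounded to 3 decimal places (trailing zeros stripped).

Answer: 12 12.5

Derivation:
Executing turtle program step by step:
Start: pos=(0,0), heading=0, pen down
FD 12: (0,0) -> (12,0) [heading=0, draw]
LT 90: heading 0 -> 90
BK 6.7: (12,0) -> (12,-6.7) [heading=90, draw]
FD 9.3: (12,-6.7) -> (12,2.6) [heading=90, draw]
PD: pen down
FD 5.8: (12,2.6) -> (12,8.4) [heading=90, draw]
PU: pen up
FD 4.1: (12,8.4) -> (12,12.5) [heading=90, move]
LT 180: heading 90 -> 270
Final: pos=(12,12.5), heading=270, 4 segment(s) drawn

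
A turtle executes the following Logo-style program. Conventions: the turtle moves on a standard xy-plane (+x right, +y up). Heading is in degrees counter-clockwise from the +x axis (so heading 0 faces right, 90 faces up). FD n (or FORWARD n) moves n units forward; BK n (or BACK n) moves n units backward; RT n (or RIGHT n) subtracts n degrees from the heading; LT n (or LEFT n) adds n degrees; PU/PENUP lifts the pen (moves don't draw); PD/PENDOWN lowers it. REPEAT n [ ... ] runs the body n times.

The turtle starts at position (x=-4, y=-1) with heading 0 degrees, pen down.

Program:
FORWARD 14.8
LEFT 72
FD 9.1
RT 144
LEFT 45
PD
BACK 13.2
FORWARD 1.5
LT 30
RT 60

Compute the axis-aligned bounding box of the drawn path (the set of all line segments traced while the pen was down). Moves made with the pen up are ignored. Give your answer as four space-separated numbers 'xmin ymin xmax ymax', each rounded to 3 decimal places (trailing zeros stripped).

Executing turtle program step by step:
Start: pos=(-4,-1), heading=0, pen down
FD 14.8: (-4,-1) -> (10.8,-1) [heading=0, draw]
LT 72: heading 0 -> 72
FD 9.1: (10.8,-1) -> (13.612,7.655) [heading=72, draw]
RT 144: heading 72 -> 288
LT 45: heading 288 -> 333
PD: pen down
BK 13.2: (13.612,7.655) -> (1.851,13.647) [heading=333, draw]
FD 1.5: (1.851,13.647) -> (3.187,12.966) [heading=333, draw]
LT 30: heading 333 -> 3
RT 60: heading 3 -> 303
Final: pos=(3.187,12.966), heading=303, 4 segment(s) drawn

Segment endpoints: x in {-4, 1.851, 3.187, 10.8, 13.612}, y in {-1, 7.655, 12.966, 13.647}
xmin=-4, ymin=-1, xmax=13.612, ymax=13.647

Answer: -4 -1 13.612 13.647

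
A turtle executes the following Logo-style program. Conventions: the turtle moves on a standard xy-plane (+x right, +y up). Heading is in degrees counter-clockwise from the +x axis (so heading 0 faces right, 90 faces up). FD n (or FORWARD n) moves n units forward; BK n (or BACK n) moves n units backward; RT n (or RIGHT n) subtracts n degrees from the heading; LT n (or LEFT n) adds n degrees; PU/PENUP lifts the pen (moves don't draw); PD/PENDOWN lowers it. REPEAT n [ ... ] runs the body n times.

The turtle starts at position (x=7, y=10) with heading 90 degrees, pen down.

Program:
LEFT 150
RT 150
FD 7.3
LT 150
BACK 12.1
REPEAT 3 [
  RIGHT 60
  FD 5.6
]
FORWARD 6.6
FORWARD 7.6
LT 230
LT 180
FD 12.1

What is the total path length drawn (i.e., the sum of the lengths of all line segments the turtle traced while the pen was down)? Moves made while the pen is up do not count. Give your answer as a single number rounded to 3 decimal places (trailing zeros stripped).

Answer: 62.5

Derivation:
Executing turtle program step by step:
Start: pos=(7,10), heading=90, pen down
LT 150: heading 90 -> 240
RT 150: heading 240 -> 90
FD 7.3: (7,10) -> (7,17.3) [heading=90, draw]
LT 150: heading 90 -> 240
BK 12.1: (7,17.3) -> (13.05,27.779) [heading=240, draw]
REPEAT 3 [
  -- iteration 1/3 --
  RT 60: heading 240 -> 180
  FD 5.6: (13.05,27.779) -> (7.45,27.779) [heading=180, draw]
  -- iteration 2/3 --
  RT 60: heading 180 -> 120
  FD 5.6: (7.45,27.779) -> (4.65,32.629) [heading=120, draw]
  -- iteration 3/3 --
  RT 60: heading 120 -> 60
  FD 5.6: (4.65,32.629) -> (7.45,37.478) [heading=60, draw]
]
FD 6.6: (7.45,37.478) -> (10.75,43.194) [heading=60, draw]
FD 7.6: (10.75,43.194) -> (14.55,49.776) [heading=60, draw]
LT 230: heading 60 -> 290
LT 180: heading 290 -> 110
FD 12.1: (14.55,49.776) -> (10.412,61.146) [heading=110, draw]
Final: pos=(10.412,61.146), heading=110, 8 segment(s) drawn

Segment lengths:
  seg 1: (7,10) -> (7,17.3), length = 7.3
  seg 2: (7,17.3) -> (13.05,27.779), length = 12.1
  seg 3: (13.05,27.779) -> (7.45,27.779), length = 5.6
  seg 4: (7.45,27.779) -> (4.65,32.629), length = 5.6
  seg 5: (4.65,32.629) -> (7.45,37.478), length = 5.6
  seg 6: (7.45,37.478) -> (10.75,43.194), length = 6.6
  seg 7: (10.75,43.194) -> (14.55,49.776), length = 7.6
  seg 8: (14.55,49.776) -> (10.412,61.146), length = 12.1
Total = 62.5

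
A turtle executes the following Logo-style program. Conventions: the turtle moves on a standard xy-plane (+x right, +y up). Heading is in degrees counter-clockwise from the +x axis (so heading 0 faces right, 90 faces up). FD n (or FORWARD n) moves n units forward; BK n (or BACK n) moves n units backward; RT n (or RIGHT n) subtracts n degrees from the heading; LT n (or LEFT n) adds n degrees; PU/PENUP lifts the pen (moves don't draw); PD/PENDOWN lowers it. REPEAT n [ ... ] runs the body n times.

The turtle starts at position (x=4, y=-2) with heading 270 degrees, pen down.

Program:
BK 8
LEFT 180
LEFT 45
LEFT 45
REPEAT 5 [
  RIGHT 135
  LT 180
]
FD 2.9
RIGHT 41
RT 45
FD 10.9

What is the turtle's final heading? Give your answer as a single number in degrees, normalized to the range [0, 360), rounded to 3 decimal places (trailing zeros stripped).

Executing turtle program step by step:
Start: pos=(4,-2), heading=270, pen down
BK 8: (4,-2) -> (4,6) [heading=270, draw]
LT 180: heading 270 -> 90
LT 45: heading 90 -> 135
LT 45: heading 135 -> 180
REPEAT 5 [
  -- iteration 1/5 --
  RT 135: heading 180 -> 45
  LT 180: heading 45 -> 225
  -- iteration 2/5 --
  RT 135: heading 225 -> 90
  LT 180: heading 90 -> 270
  -- iteration 3/5 --
  RT 135: heading 270 -> 135
  LT 180: heading 135 -> 315
  -- iteration 4/5 --
  RT 135: heading 315 -> 180
  LT 180: heading 180 -> 0
  -- iteration 5/5 --
  RT 135: heading 0 -> 225
  LT 180: heading 225 -> 45
]
FD 2.9: (4,6) -> (6.051,8.051) [heading=45, draw]
RT 41: heading 45 -> 4
RT 45: heading 4 -> 319
FD 10.9: (6.051,8.051) -> (14.277,0.9) [heading=319, draw]
Final: pos=(14.277,0.9), heading=319, 3 segment(s) drawn

Answer: 319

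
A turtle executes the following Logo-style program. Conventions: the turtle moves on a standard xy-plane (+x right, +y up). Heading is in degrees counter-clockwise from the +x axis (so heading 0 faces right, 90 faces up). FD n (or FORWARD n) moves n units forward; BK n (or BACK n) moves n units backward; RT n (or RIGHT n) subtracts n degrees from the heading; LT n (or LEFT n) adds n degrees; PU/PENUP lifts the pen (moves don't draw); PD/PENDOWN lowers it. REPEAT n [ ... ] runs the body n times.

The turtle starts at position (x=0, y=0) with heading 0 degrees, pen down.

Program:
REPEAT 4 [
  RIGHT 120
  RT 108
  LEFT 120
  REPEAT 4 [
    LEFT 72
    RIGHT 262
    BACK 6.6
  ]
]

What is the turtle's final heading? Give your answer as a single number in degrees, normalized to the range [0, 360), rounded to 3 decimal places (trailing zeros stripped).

Answer: 128

Derivation:
Executing turtle program step by step:
Start: pos=(0,0), heading=0, pen down
REPEAT 4 [
  -- iteration 1/4 --
  RT 120: heading 0 -> 240
  RT 108: heading 240 -> 132
  LT 120: heading 132 -> 252
  REPEAT 4 [
    -- iteration 1/4 --
    LT 72: heading 252 -> 324
    RT 262: heading 324 -> 62
    BK 6.6: (0,0) -> (-3.099,-5.827) [heading=62, draw]
    -- iteration 2/4 --
    LT 72: heading 62 -> 134
    RT 262: heading 134 -> 232
    BK 6.6: (-3.099,-5.827) -> (0.965,-0.627) [heading=232, draw]
    -- iteration 3/4 --
    LT 72: heading 232 -> 304
    RT 262: heading 304 -> 42
    BK 6.6: (0.965,-0.627) -> (-3.94,-5.043) [heading=42, draw]
    -- iteration 4/4 --
    LT 72: heading 42 -> 114
    RT 262: heading 114 -> 212
    BK 6.6: (-3.94,-5.043) -> (1.657,-1.545) [heading=212, draw]
  ]
  -- iteration 2/4 --
  RT 120: heading 212 -> 92
  RT 108: heading 92 -> 344
  LT 120: heading 344 -> 104
  REPEAT 4 [
    -- iteration 1/4 --
    LT 72: heading 104 -> 176
    RT 262: heading 176 -> 274
    BK 6.6: (1.657,-1.545) -> (1.197,5.039) [heading=274, draw]
    -- iteration 2/4 --
    LT 72: heading 274 -> 346
    RT 262: heading 346 -> 84
    BK 6.6: (1.197,5.039) -> (0.507,-1.525) [heading=84, draw]
    -- iteration 3/4 --
    LT 72: heading 84 -> 156
    RT 262: heading 156 -> 254
    BK 6.6: (0.507,-1.525) -> (2.326,4.819) [heading=254, draw]
    -- iteration 4/4 --
    LT 72: heading 254 -> 326
    RT 262: heading 326 -> 64
    BK 6.6: (2.326,4.819) -> (-0.567,-1.113) [heading=64, draw]
  ]
  -- iteration 3/4 --
  RT 120: heading 64 -> 304
  RT 108: heading 304 -> 196
  LT 120: heading 196 -> 316
  REPEAT 4 [
    -- iteration 1/4 --
    LT 72: heading 316 -> 28
    RT 262: heading 28 -> 126
    BK 6.6: (-0.567,-1.113) -> (3.312,-6.453) [heading=126, draw]
    -- iteration 2/4 --
    LT 72: heading 126 -> 198
    RT 262: heading 198 -> 296
    BK 6.6: (3.312,-6.453) -> (0.419,-0.52) [heading=296, draw]
    -- iteration 3/4 --
    LT 72: heading 296 -> 8
    RT 262: heading 8 -> 106
    BK 6.6: (0.419,-0.52) -> (2.238,-6.865) [heading=106, draw]
    -- iteration 4/4 --
    LT 72: heading 106 -> 178
    RT 262: heading 178 -> 276
    BK 6.6: (2.238,-6.865) -> (1.548,-0.301) [heading=276, draw]
  ]
  -- iteration 4/4 --
  RT 120: heading 276 -> 156
  RT 108: heading 156 -> 48
  LT 120: heading 48 -> 168
  REPEAT 4 [
    -- iteration 1/4 --
    LT 72: heading 168 -> 240
    RT 262: heading 240 -> 338
    BK 6.6: (1.548,-0.301) -> (-4.571,2.171) [heading=338, draw]
    -- iteration 2/4 --
    LT 72: heading 338 -> 50
    RT 262: heading 50 -> 148
    BK 6.6: (-4.571,2.171) -> (1.026,-1.326) [heading=148, draw]
    -- iteration 3/4 --
    LT 72: heading 148 -> 220
    RT 262: heading 220 -> 318
    BK 6.6: (1.026,-1.326) -> (-3.879,3.09) [heading=318, draw]
    -- iteration 4/4 --
    LT 72: heading 318 -> 30
    RT 262: heading 30 -> 128
    BK 6.6: (-3.879,3.09) -> (0.185,-2.111) [heading=128, draw]
  ]
]
Final: pos=(0.185,-2.111), heading=128, 16 segment(s) drawn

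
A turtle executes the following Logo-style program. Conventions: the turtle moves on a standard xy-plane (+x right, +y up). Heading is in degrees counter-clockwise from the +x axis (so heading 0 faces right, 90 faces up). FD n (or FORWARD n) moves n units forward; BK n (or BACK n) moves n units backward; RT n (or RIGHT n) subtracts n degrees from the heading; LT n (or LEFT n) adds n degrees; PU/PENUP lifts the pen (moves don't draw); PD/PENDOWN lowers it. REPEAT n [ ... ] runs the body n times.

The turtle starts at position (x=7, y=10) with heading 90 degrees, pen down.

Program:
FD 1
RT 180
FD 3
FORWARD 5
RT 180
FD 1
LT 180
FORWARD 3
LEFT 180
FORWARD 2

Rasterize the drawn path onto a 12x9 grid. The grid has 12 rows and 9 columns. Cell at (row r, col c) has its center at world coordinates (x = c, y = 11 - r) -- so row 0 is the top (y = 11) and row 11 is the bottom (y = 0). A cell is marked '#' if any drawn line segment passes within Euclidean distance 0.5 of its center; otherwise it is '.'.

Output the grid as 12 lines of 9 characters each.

Answer: .......#.
.......#.
.......#.
.......#.
.......#.
.......#.
.......#.
.......#.
.......#.
.......#.
.......#.
.........

Derivation:
Segment 0: (7,10) -> (7,11)
Segment 1: (7,11) -> (7,8)
Segment 2: (7,8) -> (7,3)
Segment 3: (7,3) -> (7,4)
Segment 4: (7,4) -> (7,1)
Segment 5: (7,1) -> (7,3)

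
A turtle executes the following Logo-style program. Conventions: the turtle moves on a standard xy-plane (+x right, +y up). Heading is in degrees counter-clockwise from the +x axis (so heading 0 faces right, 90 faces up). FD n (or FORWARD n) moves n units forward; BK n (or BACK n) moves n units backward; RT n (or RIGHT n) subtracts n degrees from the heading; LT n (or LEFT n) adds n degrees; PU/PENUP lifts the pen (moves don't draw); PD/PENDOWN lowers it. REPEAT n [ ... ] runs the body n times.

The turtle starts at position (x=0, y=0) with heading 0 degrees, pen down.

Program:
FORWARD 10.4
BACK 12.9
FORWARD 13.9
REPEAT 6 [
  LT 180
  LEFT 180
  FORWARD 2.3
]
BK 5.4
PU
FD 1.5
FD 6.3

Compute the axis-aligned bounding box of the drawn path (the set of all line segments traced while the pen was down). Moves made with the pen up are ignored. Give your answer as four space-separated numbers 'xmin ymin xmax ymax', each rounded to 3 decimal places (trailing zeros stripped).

Executing turtle program step by step:
Start: pos=(0,0), heading=0, pen down
FD 10.4: (0,0) -> (10.4,0) [heading=0, draw]
BK 12.9: (10.4,0) -> (-2.5,0) [heading=0, draw]
FD 13.9: (-2.5,0) -> (11.4,0) [heading=0, draw]
REPEAT 6 [
  -- iteration 1/6 --
  LT 180: heading 0 -> 180
  LT 180: heading 180 -> 0
  FD 2.3: (11.4,0) -> (13.7,0) [heading=0, draw]
  -- iteration 2/6 --
  LT 180: heading 0 -> 180
  LT 180: heading 180 -> 0
  FD 2.3: (13.7,0) -> (16,0) [heading=0, draw]
  -- iteration 3/6 --
  LT 180: heading 0 -> 180
  LT 180: heading 180 -> 0
  FD 2.3: (16,0) -> (18.3,0) [heading=0, draw]
  -- iteration 4/6 --
  LT 180: heading 0 -> 180
  LT 180: heading 180 -> 0
  FD 2.3: (18.3,0) -> (20.6,0) [heading=0, draw]
  -- iteration 5/6 --
  LT 180: heading 0 -> 180
  LT 180: heading 180 -> 0
  FD 2.3: (20.6,0) -> (22.9,0) [heading=0, draw]
  -- iteration 6/6 --
  LT 180: heading 0 -> 180
  LT 180: heading 180 -> 0
  FD 2.3: (22.9,0) -> (25.2,0) [heading=0, draw]
]
BK 5.4: (25.2,0) -> (19.8,0) [heading=0, draw]
PU: pen up
FD 1.5: (19.8,0) -> (21.3,0) [heading=0, move]
FD 6.3: (21.3,0) -> (27.6,0) [heading=0, move]
Final: pos=(27.6,0), heading=0, 10 segment(s) drawn

Segment endpoints: x in {-2.5, 0, 10.4, 11.4, 13.7, 16, 18.3, 19.8, 20.6, 22.9, 25.2}, y in {0, 0, 0, 0, 0, 0, 0, 0}
xmin=-2.5, ymin=0, xmax=25.2, ymax=0

Answer: -2.5 0 25.2 0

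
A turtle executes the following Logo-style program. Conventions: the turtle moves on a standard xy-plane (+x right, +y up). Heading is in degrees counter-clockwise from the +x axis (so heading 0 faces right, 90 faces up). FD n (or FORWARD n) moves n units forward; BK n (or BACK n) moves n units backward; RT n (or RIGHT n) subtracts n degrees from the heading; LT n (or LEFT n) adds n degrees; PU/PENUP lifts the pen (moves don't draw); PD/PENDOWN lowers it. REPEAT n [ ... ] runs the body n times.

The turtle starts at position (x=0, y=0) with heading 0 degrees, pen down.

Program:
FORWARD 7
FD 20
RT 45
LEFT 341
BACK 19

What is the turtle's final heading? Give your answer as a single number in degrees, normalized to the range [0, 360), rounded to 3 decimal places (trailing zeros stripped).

Executing turtle program step by step:
Start: pos=(0,0), heading=0, pen down
FD 7: (0,0) -> (7,0) [heading=0, draw]
FD 20: (7,0) -> (27,0) [heading=0, draw]
RT 45: heading 0 -> 315
LT 341: heading 315 -> 296
BK 19: (27,0) -> (18.671,17.077) [heading=296, draw]
Final: pos=(18.671,17.077), heading=296, 3 segment(s) drawn

Answer: 296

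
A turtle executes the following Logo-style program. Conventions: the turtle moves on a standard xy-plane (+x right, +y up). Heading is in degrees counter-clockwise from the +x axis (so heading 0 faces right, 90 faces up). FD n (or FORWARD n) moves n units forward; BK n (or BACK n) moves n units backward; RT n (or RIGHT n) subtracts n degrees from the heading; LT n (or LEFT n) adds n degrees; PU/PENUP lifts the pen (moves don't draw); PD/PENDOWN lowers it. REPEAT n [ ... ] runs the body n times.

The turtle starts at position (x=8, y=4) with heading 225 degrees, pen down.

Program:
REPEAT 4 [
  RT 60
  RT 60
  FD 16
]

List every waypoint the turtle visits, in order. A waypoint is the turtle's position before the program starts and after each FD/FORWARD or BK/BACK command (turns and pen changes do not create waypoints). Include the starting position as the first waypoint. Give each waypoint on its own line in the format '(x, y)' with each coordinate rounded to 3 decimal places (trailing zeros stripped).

Executing turtle program step by step:
Start: pos=(8,4), heading=225, pen down
REPEAT 4 [
  -- iteration 1/4 --
  RT 60: heading 225 -> 165
  RT 60: heading 165 -> 105
  FD 16: (8,4) -> (3.859,19.455) [heading=105, draw]
  -- iteration 2/4 --
  RT 60: heading 105 -> 45
  RT 60: heading 45 -> 345
  FD 16: (3.859,19.455) -> (19.314,15.314) [heading=345, draw]
  -- iteration 3/4 --
  RT 60: heading 345 -> 285
  RT 60: heading 285 -> 225
  FD 16: (19.314,15.314) -> (8,4) [heading=225, draw]
  -- iteration 4/4 --
  RT 60: heading 225 -> 165
  RT 60: heading 165 -> 105
  FD 16: (8,4) -> (3.859,19.455) [heading=105, draw]
]
Final: pos=(3.859,19.455), heading=105, 4 segment(s) drawn
Waypoints (5 total):
(8, 4)
(3.859, 19.455)
(19.314, 15.314)
(8, 4)
(3.859, 19.455)

Answer: (8, 4)
(3.859, 19.455)
(19.314, 15.314)
(8, 4)
(3.859, 19.455)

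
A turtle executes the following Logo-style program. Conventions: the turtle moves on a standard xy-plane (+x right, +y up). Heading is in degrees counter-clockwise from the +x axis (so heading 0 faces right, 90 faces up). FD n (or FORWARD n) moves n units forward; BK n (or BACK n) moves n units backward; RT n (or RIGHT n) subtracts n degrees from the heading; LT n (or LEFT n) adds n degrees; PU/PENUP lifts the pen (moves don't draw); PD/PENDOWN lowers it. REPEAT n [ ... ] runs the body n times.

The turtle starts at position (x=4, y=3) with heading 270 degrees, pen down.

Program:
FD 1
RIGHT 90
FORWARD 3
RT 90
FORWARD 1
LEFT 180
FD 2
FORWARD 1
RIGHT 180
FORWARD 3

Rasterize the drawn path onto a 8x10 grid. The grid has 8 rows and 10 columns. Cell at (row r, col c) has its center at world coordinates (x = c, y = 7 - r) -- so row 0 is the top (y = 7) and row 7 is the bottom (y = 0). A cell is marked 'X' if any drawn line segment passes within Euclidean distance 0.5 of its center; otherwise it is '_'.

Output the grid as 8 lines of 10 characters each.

Answer: __________
__________
__________
__________
_X__X_____
_XXXX_____
_X________
_X________

Derivation:
Segment 0: (4,3) -> (4,2)
Segment 1: (4,2) -> (1,2)
Segment 2: (1,2) -> (1,3)
Segment 3: (1,3) -> (1,1)
Segment 4: (1,1) -> (1,0)
Segment 5: (1,0) -> (1,3)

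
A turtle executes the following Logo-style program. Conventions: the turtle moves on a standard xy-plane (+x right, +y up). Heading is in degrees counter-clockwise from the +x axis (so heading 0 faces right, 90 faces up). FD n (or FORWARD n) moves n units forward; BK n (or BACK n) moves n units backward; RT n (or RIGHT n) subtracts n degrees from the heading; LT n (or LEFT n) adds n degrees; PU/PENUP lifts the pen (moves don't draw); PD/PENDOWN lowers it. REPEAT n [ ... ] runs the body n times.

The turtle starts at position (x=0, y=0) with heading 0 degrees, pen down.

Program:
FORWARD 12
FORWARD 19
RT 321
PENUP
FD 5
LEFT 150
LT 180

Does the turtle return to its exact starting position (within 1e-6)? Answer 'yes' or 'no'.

Executing turtle program step by step:
Start: pos=(0,0), heading=0, pen down
FD 12: (0,0) -> (12,0) [heading=0, draw]
FD 19: (12,0) -> (31,0) [heading=0, draw]
RT 321: heading 0 -> 39
PU: pen up
FD 5: (31,0) -> (34.886,3.147) [heading=39, move]
LT 150: heading 39 -> 189
LT 180: heading 189 -> 9
Final: pos=(34.886,3.147), heading=9, 2 segment(s) drawn

Start position: (0, 0)
Final position: (34.886, 3.147)
Distance = 35.027; >= 1e-6 -> NOT closed

Answer: no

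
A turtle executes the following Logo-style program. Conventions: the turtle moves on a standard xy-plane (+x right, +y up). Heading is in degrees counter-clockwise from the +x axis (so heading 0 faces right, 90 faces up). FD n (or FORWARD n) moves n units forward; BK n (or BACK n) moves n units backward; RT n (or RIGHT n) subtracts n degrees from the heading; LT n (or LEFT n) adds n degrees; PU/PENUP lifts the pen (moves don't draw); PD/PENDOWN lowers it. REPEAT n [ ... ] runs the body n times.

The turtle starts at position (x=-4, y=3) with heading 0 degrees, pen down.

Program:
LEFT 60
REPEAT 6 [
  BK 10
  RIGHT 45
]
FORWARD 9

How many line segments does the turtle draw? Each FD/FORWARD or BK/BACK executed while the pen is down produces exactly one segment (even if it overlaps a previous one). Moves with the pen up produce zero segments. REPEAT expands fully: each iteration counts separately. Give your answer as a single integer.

Executing turtle program step by step:
Start: pos=(-4,3), heading=0, pen down
LT 60: heading 0 -> 60
REPEAT 6 [
  -- iteration 1/6 --
  BK 10: (-4,3) -> (-9,-5.66) [heading=60, draw]
  RT 45: heading 60 -> 15
  -- iteration 2/6 --
  BK 10: (-9,-5.66) -> (-18.659,-8.248) [heading=15, draw]
  RT 45: heading 15 -> 330
  -- iteration 3/6 --
  BK 10: (-18.659,-8.248) -> (-27.32,-3.248) [heading=330, draw]
  RT 45: heading 330 -> 285
  -- iteration 4/6 --
  BK 10: (-27.32,-3.248) -> (-29.908,6.411) [heading=285, draw]
  RT 45: heading 285 -> 240
  -- iteration 5/6 --
  BK 10: (-29.908,6.411) -> (-24.908,15.071) [heading=240, draw]
  RT 45: heading 240 -> 195
  -- iteration 6/6 --
  BK 10: (-24.908,15.071) -> (-15.248,17.659) [heading=195, draw]
  RT 45: heading 195 -> 150
]
FD 9: (-15.248,17.659) -> (-23.043,22.159) [heading=150, draw]
Final: pos=(-23.043,22.159), heading=150, 7 segment(s) drawn
Segments drawn: 7

Answer: 7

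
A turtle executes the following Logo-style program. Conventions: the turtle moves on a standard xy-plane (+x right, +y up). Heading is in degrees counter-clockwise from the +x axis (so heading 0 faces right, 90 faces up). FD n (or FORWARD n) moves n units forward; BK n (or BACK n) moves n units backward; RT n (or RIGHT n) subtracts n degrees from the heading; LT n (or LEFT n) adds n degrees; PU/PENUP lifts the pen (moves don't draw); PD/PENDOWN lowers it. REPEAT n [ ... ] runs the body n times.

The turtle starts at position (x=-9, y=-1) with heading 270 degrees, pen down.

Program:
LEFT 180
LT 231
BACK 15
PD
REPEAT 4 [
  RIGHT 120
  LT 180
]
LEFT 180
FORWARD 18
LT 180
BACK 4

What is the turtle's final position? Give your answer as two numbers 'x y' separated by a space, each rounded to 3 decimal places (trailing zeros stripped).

Answer: -0.118 16.324

Derivation:
Executing turtle program step by step:
Start: pos=(-9,-1), heading=270, pen down
LT 180: heading 270 -> 90
LT 231: heading 90 -> 321
BK 15: (-9,-1) -> (-20.657,8.44) [heading=321, draw]
PD: pen down
REPEAT 4 [
  -- iteration 1/4 --
  RT 120: heading 321 -> 201
  LT 180: heading 201 -> 21
  -- iteration 2/4 --
  RT 120: heading 21 -> 261
  LT 180: heading 261 -> 81
  -- iteration 3/4 --
  RT 120: heading 81 -> 321
  LT 180: heading 321 -> 141
  -- iteration 4/4 --
  RT 120: heading 141 -> 21
  LT 180: heading 21 -> 201
]
LT 180: heading 201 -> 21
FD 18: (-20.657,8.44) -> (-3.853,14.89) [heading=21, draw]
LT 180: heading 21 -> 201
BK 4: (-3.853,14.89) -> (-0.118,16.324) [heading=201, draw]
Final: pos=(-0.118,16.324), heading=201, 3 segment(s) drawn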